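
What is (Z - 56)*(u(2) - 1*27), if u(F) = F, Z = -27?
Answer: 2075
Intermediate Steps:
(Z - 56)*(u(2) - 1*27) = (-27 - 56)*(2 - 1*27) = -83*(2 - 27) = -83*(-25) = 2075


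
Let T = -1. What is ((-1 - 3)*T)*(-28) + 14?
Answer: -98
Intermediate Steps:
((-1 - 3)*T)*(-28) + 14 = ((-1 - 3)*(-1))*(-28) + 14 = -4*(-1)*(-28) + 14 = 4*(-28) + 14 = -112 + 14 = -98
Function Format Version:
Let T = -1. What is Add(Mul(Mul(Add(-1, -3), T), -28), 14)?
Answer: -98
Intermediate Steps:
Add(Mul(Mul(Add(-1, -3), T), -28), 14) = Add(Mul(Mul(Add(-1, -3), -1), -28), 14) = Add(Mul(Mul(-4, -1), -28), 14) = Add(Mul(4, -28), 14) = Add(-112, 14) = -98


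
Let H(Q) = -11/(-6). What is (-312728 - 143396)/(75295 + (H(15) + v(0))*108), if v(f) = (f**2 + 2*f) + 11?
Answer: -456124/76681 ≈ -5.9483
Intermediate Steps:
v(f) = 11 + f**2 + 2*f
H(Q) = 11/6 (H(Q) = -11*(-1/6) = 11/6)
(-312728 - 143396)/(75295 + (H(15) + v(0))*108) = (-312728 - 143396)/(75295 + (11/6 + (11 + 0**2 + 2*0))*108) = -456124/(75295 + (11/6 + (11 + 0 + 0))*108) = -456124/(75295 + (11/6 + 11)*108) = -456124/(75295 + (77/6)*108) = -456124/(75295 + 1386) = -456124/76681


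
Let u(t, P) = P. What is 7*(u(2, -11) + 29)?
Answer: 126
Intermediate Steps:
7*(u(2, -11) + 29) = 7*(-11 + 29) = 7*18 = 126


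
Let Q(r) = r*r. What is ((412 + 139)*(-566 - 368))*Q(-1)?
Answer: -514634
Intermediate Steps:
Q(r) = r**2
((412 + 139)*(-566 - 368))*Q(-1) = ((412 + 139)*(-566 - 368))*(-1)**2 = (551*(-934))*1 = -514634*1 = -514634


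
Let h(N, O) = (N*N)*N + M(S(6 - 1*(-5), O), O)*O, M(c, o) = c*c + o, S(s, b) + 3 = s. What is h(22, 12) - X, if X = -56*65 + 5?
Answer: 15195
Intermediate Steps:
S(s, b) = -3 + s
M(c, o) = o + c² (M(c, o) = c² + o = o + c²)
h(N, O) = N³ + O*(64 + O) (h(N, O) = (N*N)*N + (O + (-3 + (6 - 1*(-5)))²)*O = N²*N + (O + (-3 + (6 + 5))²)*O = N³ + (O + (-3 + 11)²)*O = N³ + (O + 8²)*O = N³ + (O + 64)*O = N³ + (64 + O)*O = N³ + O*(64 + O))
X = -3635 (X = -3640 + 5 = -3635)
h(22, 12) - X = (22³ + 12*(64 + 12)) - 1*(-3635) = (10648 + 12*76) + 3635 = (10648 + 912) + 3635 = 11560 + 3635 = 15195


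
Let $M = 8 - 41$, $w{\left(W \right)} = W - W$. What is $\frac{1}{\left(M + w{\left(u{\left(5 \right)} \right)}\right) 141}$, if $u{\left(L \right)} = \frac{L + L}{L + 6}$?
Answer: $- \frac{1}{4653} \approx -0.00021492$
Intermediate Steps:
$u{\left(L \right)} = \frac{2 L}{6 + L}$
$w{\left(W \right)} = 0$
$M = -33$ ($M = 8 - 41 = -33$)
$\frac{1}{\left(M + w{\left(u{\left(5 \right)} \right)}\right) 141} = \frac{1}{\left(-33 + 0\right) 141} = \frac{1}{\left(-33\right) 141} = \frac{1}{-4653} = - \frac{1}{4653}$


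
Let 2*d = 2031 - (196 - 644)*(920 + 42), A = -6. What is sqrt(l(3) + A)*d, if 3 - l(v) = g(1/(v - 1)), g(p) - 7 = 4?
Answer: 433007*I*sqrt(14)/2 ≈ 8.1008e+5*I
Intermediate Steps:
g(p) = 11 (g(p) = 7 + 4 = 11)
l(v) = -8 (l(v) = 3 - 1*11 = 3 - 11 = -8)
d = 433007/2 (d = (2031 - (196 - 644)*(920 + 42))/2 = (2031 - (-448)*962)/2 = (2031 - 1*(-430976))/2 = (2031 + 430976)/2 = (1/2)*433007 = 433007/2 ≈ 2.1650e+5)
sqrt(l(3) + A)*d = sqrt(-8 - 6)*(433007/2) = sqrt(-14)*(433007/2) = (I*sqrt(14))*(433007/2) = 433007*I*sqrt(14)/2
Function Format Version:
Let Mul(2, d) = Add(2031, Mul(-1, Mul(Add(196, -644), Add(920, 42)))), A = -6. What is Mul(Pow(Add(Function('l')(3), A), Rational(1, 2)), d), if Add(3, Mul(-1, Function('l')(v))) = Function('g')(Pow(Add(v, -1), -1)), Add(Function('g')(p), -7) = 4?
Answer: Mul(Rational(433007, 2), I, Pow(14, Rational(1, 2))) ≈ Mul(8.1008e+5, I)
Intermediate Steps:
Function('g')(p) = 11 (Function('g')(p) = Add(7, 4) = 11)
Function('l')(v) = -8 (Function('l')(v) = Add(3, Mul(-1, 11)) = Add(3, -11) = -8)
d = Rational(433007, 2) (d = Mul(Rational(1, 2), Add(2031, Mul(-1, Mul(Add(196, -644), Add(920, 42))))) = Mul(Rational(1, 2), Add(2031, Mul(-1, Mul(-448, 962)))) = Mul(Rational(1, 2), Add(2031, Mul(-1, -430976))) = Mul(Rational(1, 2), Add(2031, 430976)) = Mul(Rational(1, 2), 433007) = Rational(433007, 2) ≈ 2.1650e+5)
Mul(Pow(Add(Function('l')(3), A), Rational(1, 2)), d) = Mul(Pow(Add(-8, -6), Rational(1, 2)), Rational(433007, 2)) = Mul(Pow(-14, Rational(1, 2)), Rational(433007, 2)) = Mul(Mul(I, Pow(14, Rational(1, 2))), Rational(433007, 2)) = Mul(Rational(433007, 2), I, Pow(14, Rational(1, 2)))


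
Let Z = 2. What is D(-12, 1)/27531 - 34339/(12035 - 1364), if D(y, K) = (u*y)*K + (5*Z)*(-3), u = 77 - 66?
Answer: -105235079/32642589 ≈ -3.2239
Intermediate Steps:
u = 11
D(y, K) = -30 + 11*K*y (D(y, K) = (11*y)*K + (5*2)*(-3) = 11*K*y + 10*(-3) = 11*K*y - 30 = -30 + 11*K*y)
D(-12, 1)/27531 - 34339/(12035 - 1364) = (-30 + 11*1*(-12))/27531 - 34339/(12035 - 1364) = (-30 - 132)*(1/27531) - 34339/10671 = -162*1/27531 - 34339*1/10671 = -18/3059 - 34339/10671 = -105235079/32642589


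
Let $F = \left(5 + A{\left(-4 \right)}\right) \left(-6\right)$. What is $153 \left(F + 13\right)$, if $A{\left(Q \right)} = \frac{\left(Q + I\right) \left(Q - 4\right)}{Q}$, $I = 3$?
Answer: $-765$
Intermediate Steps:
$A{\left(Q \right)} = \frac{\left(-4 + Q\right) \left(3 + Q\right)}{Q}$ ($A{\left(Q \right)} = \frac{\left(Q + 3\right) \left(Q - 4\right)}{Q} = \frac{\left(3 + Q\right) \left(-4 + Q\right)}{Q} = \frac{\left(-4 + Q\right) \left(3 + Q\right)}{Q}$)
$F = -18$ ($F = \left(5 - \left(5 - 3\right)\right) \left(-6\right) = \left(5 - 2\right) \left(-6\right) = 3 \left(-6\right) = -18$)
$153 \left(F + 13\right) = 153 \left(-18 + 13\right) = 153 \left(-5\right) = -765$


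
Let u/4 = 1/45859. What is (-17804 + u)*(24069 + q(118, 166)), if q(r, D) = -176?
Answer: -19508004489376/45859 ≈ -4.2539e+8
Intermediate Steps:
u = 4/45859 ≈ 8.7224e-5
(-17804 + u)*(24069 + q(118, 166)) = (-17804 + 4/45859)*(24069 - 176) = -816473632/45859*23893 = -19508004489376/45859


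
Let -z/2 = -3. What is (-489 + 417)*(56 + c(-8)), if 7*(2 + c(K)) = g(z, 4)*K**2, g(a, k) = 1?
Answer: -31824/7 ≈ -4546.3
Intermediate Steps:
z = 6 (z = -2*(-3) = 6)
c(K) = -2 + K**2/7 (c(K) = -2 + (1*K**2)/7 = -2 + K**2/7)
(-489 + 417)*(56 + c(-8)) = (-489 + 417)*(56 + (-2 + (1/7)*(-8)**2)) = -72*(56 + (-2 + (1/7)*64)) = -72*(56 + (-2 + 64/7)) = -72*(56 + 50/7) = -72*442/7 = -31824/7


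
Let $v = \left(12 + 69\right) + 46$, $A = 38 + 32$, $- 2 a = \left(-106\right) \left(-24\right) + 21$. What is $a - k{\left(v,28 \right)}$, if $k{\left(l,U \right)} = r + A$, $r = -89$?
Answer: $- \frac{2527}{2} \approx -1263.5$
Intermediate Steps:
$a = - \frac{2565}{2}$ ($a = - \frac{\left(-106\right) \left(-24\right) + 21}{2} = - \frac{2544 + 21}{2} = \left(- \frac{1}{2}\right) 2565 = - \frac{2565}{2} \approx -1282.5$)
$A = 70$
$v = 127$ ($v = 81 + 46 = 127$)
$k{\left(l,U \right)} = -19$ ($k{\left(l,U \right)} = -89 + 70 = -19$)
$a - k{\left(v,28 \right)} = - \frac{2565}{2} - -19 = - \frac{2565}{2} + 19 = - \frac{2527}{2}$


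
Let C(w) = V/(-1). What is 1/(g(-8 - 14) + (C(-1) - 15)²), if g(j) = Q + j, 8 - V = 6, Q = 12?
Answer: 1/279 ≈ 0.0035842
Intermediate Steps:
V = 2 (V = 8 - 1*6 = 8 - 6 = 2)
C(w) = -2 (C(w) = 2/(-1) = 2*(-1) = -2)
g(j) = 12 + j
1/(g(-8 - 14) + (C(-1) - 15)²) = 1/((12 + (-8 - 14)) + (-2 - 15)²) = 1/((12 - 22) + (-17)²) = 1/(-10 + 289) = 1/279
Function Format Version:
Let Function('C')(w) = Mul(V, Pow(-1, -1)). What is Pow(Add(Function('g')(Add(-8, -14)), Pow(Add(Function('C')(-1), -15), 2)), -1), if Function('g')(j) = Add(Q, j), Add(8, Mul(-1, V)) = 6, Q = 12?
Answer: Rational(1, 279) ≈ 0.0035842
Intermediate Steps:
V = 2 (V = Add(8, Mul(-1, 6)) = Add(8, -6) = 2)
Function('C')(w) = -2 (Function('C')(w) = Mul(2, Pow(-1, -1)) = Mul(2, -1) = -2)
Function('g')(j) = Add(12, j)
Pow(Add(Function('g')(Add(-8, -14)), Pow(Add(Function('C')(-1), -15), 2)), -1) = Pow(Add(Add(12, Add(-8, -14)), Pow(Add(-2, -15), 2)), -1) = Pow(Add(Add(12, -22), Pow(-17, 2)), -1) = Pow(Add(-10, 289), -1) = Pow(279, -1) = Rational(1, 279)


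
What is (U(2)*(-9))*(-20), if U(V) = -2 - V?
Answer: -720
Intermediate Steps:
(U(2)*(-9))*(-20) = ((-2 - 1*2)*(-9))*(-20) = ((-2 - 2)*(-9))*(-20) = -4*(-9)*(-20) = 36*(-20) = -720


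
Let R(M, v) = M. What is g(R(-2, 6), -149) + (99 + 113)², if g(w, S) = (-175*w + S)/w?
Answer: 89687/2 ≈ 44844.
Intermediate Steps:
g(w, S) = (S - 175*w)/w
g(R(-2, 6), -149) + (99 + 113)² = (-175 - 149/(-2)) + (99 + 113)² = (-175 - 149*(-½)) + 212² = (-175 + 149/2) + 44944 = -201/2 + 44944 = 89687/2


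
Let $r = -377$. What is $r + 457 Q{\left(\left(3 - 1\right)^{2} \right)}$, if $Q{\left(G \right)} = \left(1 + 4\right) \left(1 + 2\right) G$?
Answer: $27043$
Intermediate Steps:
$Q{\left(G \right)} = 15 G$ ($Q{\left(G \right)} = 5 \cdot 3 G = 15 G$)
$r + 457 Q{\left(\left(3 - 1\right)^{2} \right)} = -377 + 457 \cdot 15 \left(3 - 1\right)^{2} = -377 + 457 \cdot 15 \cdot 2^{2} = -377 + 457 \cdot 15 \cdot 4 = -377 + 457 \cdot 60 = -377 + 27420 = 27043$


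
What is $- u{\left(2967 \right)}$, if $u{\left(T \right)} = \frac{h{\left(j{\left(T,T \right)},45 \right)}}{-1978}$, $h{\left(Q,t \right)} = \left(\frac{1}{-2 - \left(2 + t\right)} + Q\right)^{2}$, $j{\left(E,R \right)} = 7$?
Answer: $\frac{58482}{2374589} \approx 0.024628$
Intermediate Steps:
$h{\left(Q,t \right)} = \left(Q + \frac{1}{-4 - t}\right)^{2}$ ($h{\left(Q,t \right)} = \left(\frac{1}{-4 - t} + Q\right)^{2} = \left(Q + \frac{1}{-4 - t}\right)^{2}$)
$u{\left(T \right)} = - \frac{58482}{2374589}$ ($u{\left(T \right)} = \frac{\frac{1}{\left(4 + 45\right)^{2}} \left(-1 + 4 \cdot 7 + 7 \cdot 45\right)^{2}}{-1978} = \frac{\left(-1 + 28 + 315\right)^{2}}{2401} \left(- \frac{1}{1978}\right) = \frac{342^{2}}{2401} \left(- \frac{1}{1978}\right) = \frac{1}{2401} \cdot 116964 \left(- \frac{1}{1978}\right) = \frac{116964}{2401} \left(- \frac{1}{1978}\right) = - \frac{58482}{2374589}$)
$- u{\left(2967 \right)} = \left(-1\right) \left(- \frac{58482}{2374589}\right) = \frac{58482}{2374589}$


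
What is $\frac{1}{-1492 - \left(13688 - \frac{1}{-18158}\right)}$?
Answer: $- \frac{18158}{275638441} \approx -6.5876 \cdot 10^{-5}$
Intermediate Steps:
$\frac{1}{-1492 - \left(13688 - \frac{1}{-18158}\right)} = \frac{1}{-1492 - \frac{248546705}{18158}} = \frac{1}{- \frac{275638441}{18158}} = - \frac{18158}{275638441}$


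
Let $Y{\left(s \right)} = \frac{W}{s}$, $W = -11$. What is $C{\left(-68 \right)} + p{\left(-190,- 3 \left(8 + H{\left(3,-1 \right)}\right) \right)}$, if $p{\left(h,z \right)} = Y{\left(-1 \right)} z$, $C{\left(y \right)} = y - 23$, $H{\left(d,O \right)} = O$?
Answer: $-322$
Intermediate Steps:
$Y{\left(s \right)} = - \frac{11}{s}$
$C{\left(y \right)} = -23 + y$
$p{\left(h,z \right)} = 11 z$ ($p{\left(h,z \right)} = - \frac{11}{-1} z = \left(-11\right) \left(-1\right) z = 11 z$)
$C{\left(-68 \right)} + p{\left(-190,- 3 \left(8 + H{\left(3,-1 \right)}\right) \right)} = \left(-23 - 68\right) + 11 \left(- 3 \left(8 - 1\right)\right) = -91 + 11 \left(\left(-3\right) 7\right) = -91 + 11 \left(-21\right) = -91 - 231 = -322$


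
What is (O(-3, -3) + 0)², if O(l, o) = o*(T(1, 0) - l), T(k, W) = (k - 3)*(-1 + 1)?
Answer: 81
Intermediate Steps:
T(k, W) = 0 (T(k, W) = (-3 + k)*0 = 0)
O(l, o) = -l*o (O(l, o) = o*(0 - l) = o*(-l) = -l*o)
(O(-3, -3) + 0)² = (-1*(-3)*(-3) + 0)² = (-9 + 0)² = (-9)² = 81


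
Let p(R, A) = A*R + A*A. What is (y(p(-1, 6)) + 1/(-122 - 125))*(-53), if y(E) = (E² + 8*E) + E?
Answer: -15316417/247 ≈ -62010.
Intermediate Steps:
p(R, A) = A² + A*R (p(R, A) = A*R + A² = A² + A*R)
y(E) = E² + 9*E
(y(p(-1, 6)) + 1/(-122 - 125))*(-53) = ((6*(6 - 1))*(9 + 6*(6 - 1)) + 1/(-122 - 125))*(-53) = ((6*5)*(9 + 6*5) + 1/(-247))*(-53) = (30*(9 + 30) - 1/247)*(-53) = (30*39 - 1/247)*(-53) = (1170 - 1/247)*(-53) = (288989/247)*(-53) = -15316417/247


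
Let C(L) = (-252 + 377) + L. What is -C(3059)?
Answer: -3184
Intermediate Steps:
C(L) = 125 + L
-C(3059) = -(125 + 3059) = -1*3184 = -3184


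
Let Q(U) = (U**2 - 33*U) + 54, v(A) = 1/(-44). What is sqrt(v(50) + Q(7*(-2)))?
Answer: sqrt(344597)/22 ≈ 26.683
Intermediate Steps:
v(A) = -1/44
Q(U) = 54 + U**2 - 33*U
sqrt(v(50) + Q(7*(-2))) = sqrt(-1/44 + (54 + (7*(-2))**2 - 231*(-2))) = sqrt(-1/44 + (54 + (-14)**2 - 33*(-14))) = sqrt(-1/44 + (54 + 196 + 462)) = sqrt(-1/44 + 712) = sqrt(31327/44) = sqrt(344597)/22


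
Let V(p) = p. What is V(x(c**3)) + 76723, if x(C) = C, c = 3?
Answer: 76750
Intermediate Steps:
V(x(c**3)) + 76723 = 3**3 + 76723 = 27 + 76723 = 76750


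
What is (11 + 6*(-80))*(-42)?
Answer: 19698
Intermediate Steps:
(11 + 6*(-80))*(-42) = (11 - 480)*(-42) = -469*(-42) = 19698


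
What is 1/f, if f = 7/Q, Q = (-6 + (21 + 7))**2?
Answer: 484/7 ≈ 69.143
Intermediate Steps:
Q = 484 (Q = (-6 + 28)**2 = 22**2 = 484)
f = 7/484 ≈ 0.014463
1/f = 1/(7/484) = 484/7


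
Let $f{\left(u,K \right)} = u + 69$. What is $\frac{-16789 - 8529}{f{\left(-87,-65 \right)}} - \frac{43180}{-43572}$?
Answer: $\frac{45997214}{32679} \approx 1407.5$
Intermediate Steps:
$f{\left(u,K \right)} = 69 + u$
$\frac{-16789 - 8529}{f{\left(-87,-65 \right)}} - \frac{43180}{-43572} = \frac{-16789 - 8529}{69 - 87} - \frac{43180}{-43572} = \frac{-16789 - 8529}{-18} - - \frac{10795}{10893} = \left(-25318\right) \left(- \frac{1}{18}\right) + \frac{10795}{10893} = \frac{12659}{9} + \frac{10795}{10893} = \frac{45997214}{32679}$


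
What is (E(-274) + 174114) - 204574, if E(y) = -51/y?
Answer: -8345989/274 ≈ -30460.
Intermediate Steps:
(E(-274) + 174114) - 204574 = (-51/(-274) + 174114) - 204574 = (-51*(-1/274) + 174114) - 204574 = (51/274 + 174114) - 204574 = 47707287/274 - 204574 = -8345989/274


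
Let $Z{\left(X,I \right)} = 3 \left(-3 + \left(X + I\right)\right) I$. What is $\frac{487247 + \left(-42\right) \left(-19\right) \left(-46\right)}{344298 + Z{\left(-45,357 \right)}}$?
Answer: $\frac{450539}{675237} \approx 0.66723$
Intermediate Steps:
$Z{\left(X,I \right)} = I \left(-9 + 3 I + 3 X\right)$ ($Z{\left(X,I \right)} = 3 \left(-3 + \left(I + X\right)\right) I = 3 \left(-3 + I + X\right) I = \left(-9 + 3 I + 3 X\right) I = I \left(-9 + 3 I + 3 X\right)$)
$\frac{487247 + \left(-42\right) \left(-19\right) \left(-46\right)}{344298 + Z{\left(-45,357 \right)}} = \frac{487247 + \left(-42\right) \left(-19\right) \left(-46\right)}{344298 + 3 \cdot 357 \left(-3 + 357 - 45\right)} = \frac{487247 + 798 \left(-46\right)}{344298 + 3 \cdot 357 \cdot 309} = \frac{487247 - 36708}{344298 + 330939} = \frac{450539}{675237}$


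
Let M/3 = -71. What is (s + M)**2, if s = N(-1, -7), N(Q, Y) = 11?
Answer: 40804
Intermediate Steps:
M = -213 (M = 3*(-71) = -213)
s = 11
(s + M)**2 = (11 - 213)**2 = (-202)**2 = 40804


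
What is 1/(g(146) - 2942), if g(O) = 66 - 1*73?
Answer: -1/2949 ≈ -0.00033910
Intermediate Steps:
g(O) = -7 (g(O) = 66 - 73 = -7)
1/(g(146) - 2942) = 1/(-7 - 2942) = 1/(-2949) = -1/2949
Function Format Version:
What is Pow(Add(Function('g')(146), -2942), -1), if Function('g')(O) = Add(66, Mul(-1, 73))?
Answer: Rational(-1, 2949) ≈ -0.00033910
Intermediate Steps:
Function('g')(O) = -7 (Function('g')(O) = Add(66, -73) = -7)
Pow(Add(Function('g')(146), -2942), -1) = Pow(Add(-7, -2942), -1) = Pow(-2949, -1) = Rational(-1, 2949)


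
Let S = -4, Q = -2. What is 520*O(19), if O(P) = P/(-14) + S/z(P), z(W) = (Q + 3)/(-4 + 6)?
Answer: -34060/7 ≈ -4865.7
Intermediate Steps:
z(W) = ½ (z(W) = (-2 + 3)/(-4 + 6) = 1/2 = 1*(½) = ½)
O(P) = -8 - P/14 (O(P) = P/(-14) - 4/½ = P*(-1/14) - 4*2 = -P/14 - 8 = -8 - P/14)
520*O(19) = 520*(-8 - 1/14*19) = 520*(-8 - 19/14) = 520*(-131/14) = -34060/7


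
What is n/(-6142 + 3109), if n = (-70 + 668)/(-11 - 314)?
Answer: 46/75825 ≈ 0.00060666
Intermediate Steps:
n = -46/25 (n = 598/(-325) = 598*(-1/325) = -46/25 ≈ -1.8400)
n/(-6142 + 3109) = -46/25/(-6142 + 3109) = -46/25/(-3033) = -1/3033*(-46/25) = 46/75825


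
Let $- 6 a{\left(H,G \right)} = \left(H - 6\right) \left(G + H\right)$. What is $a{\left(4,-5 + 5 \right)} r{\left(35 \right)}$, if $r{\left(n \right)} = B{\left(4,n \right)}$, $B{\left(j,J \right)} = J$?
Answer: $\frac{140}{3} \approx 46.667$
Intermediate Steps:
$a{\left(H,G \right)} = - \frac{\left(-6 + H\right) \left(G + H\right)}{6}$ ($a{\left(H,G \right)} = - \frac{\left(H - 6\right) \left(G + H\right)}{6} = - \frac{\left(-6 + H\right) \left(G + H\right)}{6}$)
$r{\left(n \right)} = n$
$a{\left(4,-5 + 5 \right)} r{\left(35 \right)} = \left(\left(-5 + 5\right) + 4 - \frac{4^{2}}{6} - \frac{1}{6} \left(-5 + 5\right) 4\right) 35 = \left(0 + 4 - \frac{8}{3} - 0 \cdot 4\right) 35 = \left(0 + 4 - \frac{8}{3} + 0\right) 35 = \frac{4}{3} \cdot 35 = \frac{140}{3}$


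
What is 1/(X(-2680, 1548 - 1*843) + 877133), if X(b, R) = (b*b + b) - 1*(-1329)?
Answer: 1/8058182 ≈ 1.2410e-7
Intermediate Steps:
X(b, R) = 1329 + b + b² (X(b, R) = (b² + b) + 1329 = (b + b²) + 1329 = 1329 + b + b²)
1/(X(-2680, 1548 - 1*843) + 877133) = 1/((1329 - 2680 + (-2680)²) + 877133) = 1/((1329 - 2680 + 7182400) + 877133) = 1/(7181049 + 877133) = 1/8058182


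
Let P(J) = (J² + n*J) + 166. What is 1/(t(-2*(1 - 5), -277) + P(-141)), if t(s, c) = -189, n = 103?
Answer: 1/5335 ≈ 0.00018744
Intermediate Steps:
P(J) = 166 + J² + 103*J (P(J) = (J² + 103*J) + 166 = 166 + J² + 103*J)
1/(t(-2*(1 - 5), -277) + P(-141)) = 1/(-189 + (166 + (-141)² + 103*(-141))) = 1/(-189 + (166 + 19881 - 14523)) = 1/(-189 + 5524) = 1/5335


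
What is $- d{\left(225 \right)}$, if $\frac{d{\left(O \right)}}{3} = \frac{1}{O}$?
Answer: $- \frac{1}{75} \approx -0.013333$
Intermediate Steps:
$d{\left(O \right)} = \frac{3}{O}$
$- d{\left(225 \right)} = - \frac{3}{225} = \left(-1\right) \frac{1}{75} = - \frac{1}{75}$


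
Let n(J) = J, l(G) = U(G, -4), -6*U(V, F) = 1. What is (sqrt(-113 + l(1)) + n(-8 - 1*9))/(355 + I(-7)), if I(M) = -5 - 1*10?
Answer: -1/20 + I*sqrt(4074)/2040 ≈ -0.05 + 0.031288*I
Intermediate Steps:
U(V, F) = -1/6 (U(V, F) = -1/6*1 = -1/6)
I(M) = -15 (I(M) = -5 - 10 = -15)
l(G) = -1/6
(sqrt(-113 + l(1)) + n(-8 - 1*9))/(355 + I(-7)) = (sqrt(-113 - 1/6) + (-8 - 1*9))/(355 - 15) = (sqrt(-679/6) + (-8 - 9))/340 = (I*sqrt(4074)/6 - 17)*(1/340) = (-17 + I*sqrt(4074)/6)*(1/340) = -1/20 + I*sqrt(4074)/2040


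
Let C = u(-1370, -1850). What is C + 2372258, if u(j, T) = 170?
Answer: 2372428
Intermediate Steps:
C = 170
C + 2372258 = 170 + 2372258 = 2372428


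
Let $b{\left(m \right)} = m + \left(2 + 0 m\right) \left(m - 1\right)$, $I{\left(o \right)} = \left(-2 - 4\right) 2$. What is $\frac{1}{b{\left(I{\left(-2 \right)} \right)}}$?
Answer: $- \frac{1}{38} \approx -0.026316$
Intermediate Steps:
$I{\left(o \right)} = -12$ ($I{\left(o \right)} = \left(-2 - 4\right) 2 = \left(-6\right) 2 = -12$)
$b{\left(m \right)} = -2 + 3 m$ ($b{\left(m \right)} = m + \left(2 + 0\right) \left(-1 + m\right) = m + 2 \left(-1 + m\right) = m + \left(-2 + 2 m\right) = -2 + 3 m$)
$\frac{1}{b{\left(I{\left(-2 \right)} \right)}} = \frac{1}{-2 + 3 \left(-12\right)} = \frac{1}{-2 - 36} = \frac{1}{-38} = - \frac{1}{38}$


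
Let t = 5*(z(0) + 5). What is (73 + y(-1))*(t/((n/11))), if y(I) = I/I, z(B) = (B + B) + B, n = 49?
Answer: 20350/49 ≈ 415.31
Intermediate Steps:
z(B) = 3*B (z(B) = 2*B + B = 3*B)
y(I) = 1
t = 25 (t = 5*(3*0 + 5) = 5*(0 + 5) = 5*5 = 25)
(73 + y(-1))*(t/((n/11))) = (73 + 1)*(25/((49/11))) = 74*(25/((49*(1/11)))) = 74*(25/(49/11)) = 74*(25*(11/49)) = 74*(275/49) = 20350/49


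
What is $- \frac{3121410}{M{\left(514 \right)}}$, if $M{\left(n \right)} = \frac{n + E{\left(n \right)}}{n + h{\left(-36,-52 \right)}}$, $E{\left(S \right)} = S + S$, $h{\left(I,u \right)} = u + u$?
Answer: $- \frac{213296350}{257} \approx -8.2995 \cdot 10^{5}$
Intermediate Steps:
$h{\left(I,u \right)} = 2 u$
$E{\left(S \right)} = 2 S$
$M{\left(n \right)} = \frac{3 n}{-104 + n}$ ($M{\left(n \right)} = \frac{n + 2 n}{n + 2 \left(-52\right)} = \frac{3 n}{n - 104} = \frac{3 n}{-104 + n}$)
$- \frac{3121410}{M{\left(514 \right)}} = - \frac{3121410}{3 \cdot 514 \frac{1}{-104 + 514}} = - \frac{3121410}{3 \cdot 514 \cdot \frac{1}{410}} = - \frac{3121410}{\frac{771}{205}} = \left(-3121410\right) \frac{205}{771} = - \frac{213296350}{257}$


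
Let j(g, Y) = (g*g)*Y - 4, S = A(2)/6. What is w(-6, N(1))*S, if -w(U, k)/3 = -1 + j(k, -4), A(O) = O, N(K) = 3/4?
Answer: 29/4 ≈ 7.2500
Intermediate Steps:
N(K) = ¾ (N(K) = 3*(¼) = ¾)
S = ⅓ (S = 2/6 = 2*(⅙) = ⅓ ≈ 0.33333)
j(g, Y) = -4 + Y*g² (j(g, Y) = g²*Y - 4 = Y*g² - 4 = -4 + Y*g²)
w(U, k) = 15 + 12*k² (w(U, k) = -3*(-1 + (-4 - 4*k²)) = -3*(-5 - 4*k²) = 15 + 12*k²)
w(-6, N(1))*S = (15 + 12*(¾)²)*(⅓) = (15 + 12*(9/16))*(⅓) = (15 + 27/4)*(⅓) = (87/4)*(⅓) = 29/4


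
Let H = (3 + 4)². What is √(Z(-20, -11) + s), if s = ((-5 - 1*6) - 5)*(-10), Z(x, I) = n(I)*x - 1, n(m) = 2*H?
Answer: I*√1801 ≈ 42.438*I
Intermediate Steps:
H = 49 (H = 7² = 49)
n(m) = 98 (n(m) = 2*49 = 98)
Z(x, I) = -1 + 98*x (Z(x, I) = 98*x - 1 = -1 + 98*x)
s = 160 (s = ((-5 - 6) - 5)*(-10) = (-11 - 5)*(-10) = -16*(-10) = 160)
√(Z(-20, -11) + s) = √((-1 + 98*(-20)) + 160) = √((-1 - 1960) + 160) = √(-1961 + 160) = √(-1801) = I*√1801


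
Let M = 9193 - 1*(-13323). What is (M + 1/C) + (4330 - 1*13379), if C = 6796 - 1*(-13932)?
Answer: 279143977/20728 ≈ 13467.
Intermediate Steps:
C = 20728 (C = 6796 + 13932 = 20728)
M = 22516 (M = 9193 + 13323 = 22516)
(M + 1/C) + (4330 - 1*13379) = (22516 + 1/20728) + (4330 - 1*13379) = (22516 + 1/20728) + (4330 - 13379) = 466711649/20728 - 9049 = 279143977/20728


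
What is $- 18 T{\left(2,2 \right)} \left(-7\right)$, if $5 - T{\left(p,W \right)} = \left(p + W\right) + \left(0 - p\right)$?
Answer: $378$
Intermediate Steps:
$T{\left(p,W \right)} = 5 - W$ ($T{\left(p,W \right)} = 5 - \left(\left(p + W\right) + \left(0 - p\right)\right) = 5 - \left(\left(W + p\right) - p\right) = 5 - W$)
$- 18 T{\left(2,2 \right)} \left(-7\right) = - 18 \left(5 - 2\right) \left(-7\right) = \left(-18\right) 3 \left(-7\right) = \left(-54\right) \left(-7\right) = 378$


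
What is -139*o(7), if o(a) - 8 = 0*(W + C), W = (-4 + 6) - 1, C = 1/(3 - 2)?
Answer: -1112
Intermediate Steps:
C = 1 (C = 1/1 = 1)
W = 1 (W = 2 - 1 = 1)
o(a) = 8 (o(a) = 8 + 0*(1 + 1) = 8 + 0*2 = 8 + 0 = 8)
-139*o(7) = -139*8 = -1112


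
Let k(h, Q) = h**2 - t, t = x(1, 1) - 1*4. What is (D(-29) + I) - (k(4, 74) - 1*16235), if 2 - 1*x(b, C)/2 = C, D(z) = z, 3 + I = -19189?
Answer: -3004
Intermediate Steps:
I = -19192 (I = -3 - 19189 = -19192)
x(b, C) = 4 - 2*C
t = -2 (t = (4 - 2*1) - 1*4 = (4 - 2) - 4 = 2 - 4 = -2)
k(h, Q) = 2 + h**2 (k(h, Q) = h**2 - 1*(-2) = h**2 + 2 = 2 + h**2)
(D(-29) + I) - (k(4, 74) - 1*16235) = (-29 - 19192) - ((2 + 4**2) - 1*16235) = -19221 - ((2 + 16) - 16235) = -19221 - (18 - 16235) = -19221 - 1*(-16217) = -19221 + 16217 = -3004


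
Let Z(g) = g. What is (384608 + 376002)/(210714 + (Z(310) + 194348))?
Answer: 380305/202686 ≈ 1.8763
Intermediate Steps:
(384608 + 376002)/(210714 + (Z(310) + 194348)) = (384608 + 376002)/(210714 + (310 + 194348)) = 760610/(210714 + 194658) = 760610/405372 = 760610*(1/405372) = 380305/202686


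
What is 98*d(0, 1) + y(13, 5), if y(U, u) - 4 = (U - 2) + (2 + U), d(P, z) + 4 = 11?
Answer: 716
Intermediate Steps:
d(P, z) = 7 (d(P, z) = -4 + 11 = 7)
y(U, u) = 4 + 2*U (y(U, u) = 4 + ((U - 2) + (2 + U)) = 4 + ((-2 + U) + (2 + U)) = 4 + 2*U)
98*d(0, 1) + y(13, 5) = 98*7 + (4 + 2*13) = 686 + (4 + 26) = 686 + 30 = 716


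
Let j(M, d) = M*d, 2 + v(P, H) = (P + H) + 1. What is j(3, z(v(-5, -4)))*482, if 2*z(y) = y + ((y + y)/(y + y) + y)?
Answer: -13737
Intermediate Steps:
v(P, H) = -1 + H + P (v(P, H) = -2 + ((P + H) + 1) = -2 + ((H + P) + 1) = -2 + (1 + H + P) = -1 + H + P)
z(y) = 1/2 + y (z(y) = (y + ((y + y)/(y + y) + y))/2 = (y + ((2*y)/((2*y)) + y))/2 = (y + ((2*y)*(1/(2*y)) + y))/2 = (y + (1 + y))/2 = (1 + 2*y)/2 = 1/2 + y)
j(3, z(v(-5, -4)))*482 = (3*(1/2 + (-1 - 4 - 5)))*482 = (3*(1/2 - 10))*482 = (3*(-19/2))*482 = -57/2*482 = -13737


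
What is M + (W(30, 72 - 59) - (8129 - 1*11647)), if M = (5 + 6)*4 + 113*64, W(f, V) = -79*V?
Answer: 9767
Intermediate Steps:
M = 7276 (M = 11*4 + 7232 = 44 + 7232 = 7276)
M + (W(30, 72 - 59) - (8129 - 1*11647)) = 7276 + (-79*(72 - 59) - (8129 - 1*11647)) = 7276 + (-79*13 - (8129 - 11647)) = 7276 + (-1027 - 1*(-3518)) = 7276 + (-1027 + 3518) = 7276 + 2491 = 9767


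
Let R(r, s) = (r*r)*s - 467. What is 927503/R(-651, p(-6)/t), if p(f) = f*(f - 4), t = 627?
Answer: 193848127/8378417 ≈ 23.137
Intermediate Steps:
p(f) = f*(-4 + f)
R(r, s) = -467 + s*r² (R(r, s) = r²*s - 467 = s*r² - 467 = -467 + s*r²)
927503/R(-651, p(-6)/t) = 927503/(-467 + (-6*(-4 - 6)/627)*(-651)²) = 927503/(-467 + (-6*(-10)*(1/627))*423801) = 927503/(-467 + (60*(1/627))*423801) = 927503/(-467 + (20/209)*423801) = 927503/(-467 + 8476020/209) = 927503/(8378417/209) = 927503*(209/8378417) = 193848127/8378417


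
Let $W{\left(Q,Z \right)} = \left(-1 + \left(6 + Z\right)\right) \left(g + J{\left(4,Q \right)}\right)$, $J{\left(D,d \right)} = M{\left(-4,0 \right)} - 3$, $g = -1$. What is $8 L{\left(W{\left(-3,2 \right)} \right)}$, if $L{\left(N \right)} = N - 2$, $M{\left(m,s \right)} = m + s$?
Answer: $-464$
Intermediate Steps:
$J{\left(D,d \right)} = -7$ ($J{\left(D,d \right)} = \left(-4 + 0\right) - 3 = -4 - 3 = -7$)
$W{\left(Q,Z \right)} = -40 - 8 Z$ ($W{\left(Q,Z \right)} = \left(-1 + \left(6 + Z\right)\right) \left(-1 - 7\right) = \left(5 + Z\right) \left(-8\right) = -40 - 8 Z$)
$L{\left(N \right)} = -2 + N$ ($L{\left(N \right)} = N - 2 = -2 + N$)
$8 L{\left(W{\left(-3,2 \right)} \right)} = 8 \left(-2 - 56\right) = 8 \left(-58\right) = -464$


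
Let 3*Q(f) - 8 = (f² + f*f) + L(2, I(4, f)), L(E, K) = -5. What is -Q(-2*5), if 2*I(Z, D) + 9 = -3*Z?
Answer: -203/3 ≈ -67.667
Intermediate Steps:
I(Z, D) = -9/2 - 3*Z/2 (I(Z, D) = -9/2 + (-3*Z)/2 = -9/2 - 3*Z/2)
Q(f) = 1 + 2*f²/3 (Q(f) = 8/3 + ((f² + f*f) - 5)/3 = 8/3 + ((f² + f²) - 5)/3 = 8/3 + (2*f² - 5)/3 = 8/3 + (-5 + 2*f²)/3 = 8/3 + (-5/3 + 2*f²/3) = 1 + 2*f²/3)
-Q(-2*5) = -(1 + 2*(-2*5)²/3) = -(1 + (⅔)*(-10)²) = -(1 + (⅔)*100) = -(1 + 200/3) = -1*203/3 = -203/3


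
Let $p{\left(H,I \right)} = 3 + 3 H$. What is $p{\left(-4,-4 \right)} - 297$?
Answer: $-306$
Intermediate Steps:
$p{\left(-4,-4 \right)} - 297 = \left(3 + 3 \left(-4\right)\right) - 297 = \left(3 - 12\right) - 297 = -9 - 297 = -306$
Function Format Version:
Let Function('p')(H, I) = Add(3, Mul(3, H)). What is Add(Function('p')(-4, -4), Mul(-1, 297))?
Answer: -306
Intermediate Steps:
Add(Function('p')(-4, -4), Mul(-1, 297)) = Add(Add(3, Mul(3, -4)), Mul(-1, 297)) = Add(Add(3, -12), -297) = Add(-9, -297) = -306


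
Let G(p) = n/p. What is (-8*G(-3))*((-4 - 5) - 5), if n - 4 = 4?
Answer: -896/3 ≈ -298.67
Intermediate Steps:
n = 8 (n = 4 + 4 = 8)
G(p) = 8/p
(-8*G(-3))*((-4 - 5) - 5) = (-64/(-3))*((-4 - 5) - 5) = (-64*(-1)/3)*(-9 - 5) = -8*(-8/3)*(-14) = (64/3)*(-14) = -896/3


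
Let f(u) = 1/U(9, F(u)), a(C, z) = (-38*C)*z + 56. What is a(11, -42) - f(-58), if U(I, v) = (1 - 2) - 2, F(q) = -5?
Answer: 52837/3 ≈ 17612.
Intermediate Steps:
U(I, v) = -3 (U(I, v) = -1 - 2 = -3)
a(C, z) = 56 - 38*C*z (a(C, z) = -38*C*z + 56 = 56 - 38*C*z)
f(u) = -1/3 (f(u) = 1/(-3) = -1/3)
a(11, -42) - f(-58) = (56 - 38*11*(-42)) - 1*(-1/3) = (56 + 17556) + 1/3 = 17612 + 1/3 = 52837/3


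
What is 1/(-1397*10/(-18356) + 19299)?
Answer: 9178/177133207 ≈ 5.1814e-5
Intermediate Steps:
1/(-1397*10/(-18356) + 19299) = 1/(-13970*(-1/18356) + 19299) = 1/(6985/9178 + 19299) = 1/(177133207/9178) = 9178/177133207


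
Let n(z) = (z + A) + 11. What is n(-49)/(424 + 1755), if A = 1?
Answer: -37/2179 ≈ -0.016980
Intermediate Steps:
n(z) = 12 + z (n(z) = (z + 1) + 11 = (1 + z) + 11 = 12 + z)
n(-49)/(424 + 1755) = (12 - 49)/(424 + 1755) = -37/2179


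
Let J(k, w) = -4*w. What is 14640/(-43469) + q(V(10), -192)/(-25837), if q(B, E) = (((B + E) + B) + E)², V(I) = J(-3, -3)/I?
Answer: -167703671616/28077713825 ≈ -5.9728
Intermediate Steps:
V(I) = 12/I (V(I) = (-4*(-3))/I = 12/I)
q(B, E) = (2*B + 2*E)² (q(B, E) = ((E + 2*B) + E)² = (2*B + 2*E)²)
14640/(-43469) + q(V(10), -192)/(-25837) = 14640/(-43469) + (4*(12/10 - 192)²)/(-25837) = 14640*(-1/43469) + (4*(12*(⅒) - 192)²)*(-1/25837) = -14640/43469 + (4*(6/5 - 192)²)*(-1/25837) = -14640/43469 + (4*(-954/5)²)*(-1/25837) = -14640/43469 + (4*(910116/25))*(-1/25837) = -14640/43469 + (3640464/25)*(-1/25837) = -14640/43469 - 3640464/645925 = -167703671616/28077713825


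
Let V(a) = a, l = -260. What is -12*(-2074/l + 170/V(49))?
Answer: -437478/3185 ≈ -137.36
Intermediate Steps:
-12*(-2074/l + 170/V(49)) = -12*(-2074/(-260) + 170/49) = -12*(-2074*(-1/260) + 170*(1/49)) = -12*(1037/130 + 170/49) = -12*72913/6370 = -437478/3185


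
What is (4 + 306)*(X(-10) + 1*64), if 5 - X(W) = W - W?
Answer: 21390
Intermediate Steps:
X(W) = 5 (X(W) = 5 - (W - W) = 5 - 1*0 = 5 + 0 = 5)
(4 + 306)*(X(-10) + 1*64) = (4 + 306)*(5 + 1*64) = 310*(5 + 64) = 310*69 = 21390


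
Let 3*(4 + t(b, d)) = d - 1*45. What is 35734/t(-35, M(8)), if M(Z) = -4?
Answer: -107202/61 ≈ -1757.4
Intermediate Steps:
t(b, d) = -19 + d/3 (t(b, d) = -4 + (d - 1*45)/3 = -4 + (d - 45)/3 = -4 + (-45 + d)/3 = -4 + (-15 + d/3) = -19 + d/3)
35734/t(-35, M(8)) = 35734/(-19 + (⅓)*(-4)) = 35734/(-19 - 4/3) = 35734/(-61/3) = 35734*(-3/61) = -107202/61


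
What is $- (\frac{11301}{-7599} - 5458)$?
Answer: $\frac{13828881}{2533} \approx 5459.5$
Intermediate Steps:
$- (\frac{11301}{-7599} - 5458) = - (11301 \left(- \frac{1}{7599}\right) - 5458) = - (- \frac{3767}{2533} - 5458) = \left(-1\right) \left(- \frac{13828881}{2533}\right) = \frac{13828881}{2533}$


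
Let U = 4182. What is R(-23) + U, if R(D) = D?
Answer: 4159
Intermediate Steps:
R(-23) + U = -23 + 4182 = 4159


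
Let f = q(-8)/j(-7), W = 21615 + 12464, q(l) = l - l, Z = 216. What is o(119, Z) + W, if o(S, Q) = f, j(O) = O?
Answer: 34079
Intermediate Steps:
q(l) = 0
W = 34079
f = 0 (f = 0/(-7) = 0*(-⅐) = 0)
o(S, Q) = 0
o(119, Z) + W = 0 + 34079 = 34079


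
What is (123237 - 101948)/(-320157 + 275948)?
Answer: -21289/44209 ≈ -0.48155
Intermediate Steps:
(123237 - 101948)/(-320157 + 275948) = 21289/(-44209) = 21289*(-1/44209) = -21289/44209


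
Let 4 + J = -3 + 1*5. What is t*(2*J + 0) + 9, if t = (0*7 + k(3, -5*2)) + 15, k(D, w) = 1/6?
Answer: -155/3 ≈ -51.667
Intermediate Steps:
k(D, w) = 1/6
J = -2 (J = -4 + (-3 + 1*5) = -4 + (-3 + 5) = -4 + 2 = -2)
t = 91/6 (t = (0*7 + 1/6) + 15 = (0 + 1/6) + 15 = 1/6 + 15 = 91/6 ≈ 15.167)
t*(2*J + 0) + 9 = 91*(2*(-2) + 0)/6 + 9 = 91*(-4 + 0)/6 + 9 = (91/6)*(-4) + 9 = -182/3 + 9 = -155/3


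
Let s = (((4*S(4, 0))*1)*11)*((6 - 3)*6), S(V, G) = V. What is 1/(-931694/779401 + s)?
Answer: 779401/2468210674 ≈ 0.00031578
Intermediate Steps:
s = 3168 (s = (((4*4)*1)*11)*((6 - 3)*6) = ((16*1)*11)*(3*6) = (16*11)*18 = 176*18 = 3168)
1/(-931694/779401 + s) = 1/(-931694/779401 + 3168) = 1/(2468210674/779401) = 779401/2468210674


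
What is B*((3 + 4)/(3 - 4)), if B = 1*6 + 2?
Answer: -56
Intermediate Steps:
B = 8 (B = 6 + 2 = 8)
B*((3 + 4)/(3 - 4)) = 8*((3 + 4)/(3 - 4)) = 8*(7/(-1)) = 8*(7*(-1)) = 8*(-7) = -56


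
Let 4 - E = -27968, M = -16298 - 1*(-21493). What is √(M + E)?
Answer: √33167 ≈ 182.12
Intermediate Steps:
M = 5195 (M = -16298 + 21493 = 5195)
E = 27972 (E = 4 - 1*(-27968) = 4 + 27968 = 27972)
√(M + E) = √(5195 + 27972) = √33167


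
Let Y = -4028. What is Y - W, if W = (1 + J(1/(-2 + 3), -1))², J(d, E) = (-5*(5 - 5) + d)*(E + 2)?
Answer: -4032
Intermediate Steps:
J(d, E) = d*(2 + E) (J(d, E) = (-5*0 + d)*(2 + E) = (0 + d)*(2 + E) = d*(2 + E))
W = 4 (W = (1 + (2 - 1)/(-2 + 3))² = (1 + 1/1)² = (1 + 1*1)² = (1 + 1)² = 2² = 4)
Y - W = -4028 - 1*4 = -4028 - 4 = -4032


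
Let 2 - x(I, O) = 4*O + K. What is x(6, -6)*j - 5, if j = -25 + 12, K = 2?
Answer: -317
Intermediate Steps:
x(I, O) = -4*O (x(I, O) = 2 - (4*O + 2) = 2 - (2 + 4*O) = 2 + (-2 - 4*O) = -4*O)
j = -13
x(6, -6)*j - 5 = -4*(-6)*(-13) - 5 = 24*(-13) - 5 = -312 - 5 = -317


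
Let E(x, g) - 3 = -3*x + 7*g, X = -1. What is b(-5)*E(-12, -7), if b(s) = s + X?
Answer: 60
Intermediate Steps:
b(s) = -1 + s (b(s) = s - 1 = -1 + s)
E(x, g) = 3 - 3*x + 7*g (E(x, g) = 3 + (-3*x + 7*g) = 3 - 3*x + 7*g)
b(-5)*E(-12, -7) = (-1 - 5)*(3 - 3*(-12) + 7*(-7)) = -6*(3 + 36 - 49) = -6*(-10) = 60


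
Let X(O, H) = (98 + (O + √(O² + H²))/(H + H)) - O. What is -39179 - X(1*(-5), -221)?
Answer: -17362649/442 + √48866/442 ≈ -39282.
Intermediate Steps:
X(O, H) = 98 - O + (O + √(H² + O²))/(2*H) (X(O, H) = (98 + (O + √(H² + O²))/((2*H))) - O = (98 + (O + √(H² + O²))*(1/(2*H))) - O = (98 + (O + √(H² + O²))/(2*H)) - O = 98 - O + (O + √(H² + O²))/(2*H))
-39179 - X(1*(-5), -221) = -39179 - (1*(-5) + √((-221)² + (1*(-5))²) - 2*(-221)*(-98 + 1*(-5)))/(2*(-221)) = -39179 - (-1)*(-5 + √(48841 + (-5)²) - 2*(-221)*(-98 - 5))/(2*221) = -39179 - (-1)*(-5 + √(48841 + 25) - 2*(-221)*(-103))/(2*221) = -39179 - (-1)*(-5 + √48866 - 45526)/(2*221) = -39179 - (-1)*(-45531 + √48866)/(2*221) = -39179 - (45531/442 - √48866/442) = -39179 + (-45531/442 + √48866/442) = -17362649/442 + √48866/442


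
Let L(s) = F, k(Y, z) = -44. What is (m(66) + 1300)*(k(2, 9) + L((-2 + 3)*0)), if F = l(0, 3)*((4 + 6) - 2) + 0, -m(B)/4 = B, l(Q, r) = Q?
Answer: -45584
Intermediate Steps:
m(B) = -4*B
F = 0 (F = 0*((4 + 6) - 2) + 0 = 0*(10 - 2) + 0 = 0*8 + 0 = 0 + 0 = 0)
L(s) = 0
(m(66) + 1300)*(k(2, 9) + L((-2 + 3)*0)) = (-4*66 + 1300)*(-44 + 0) = (-264 + 1300)*(-44) = 1036*(-44) = -45584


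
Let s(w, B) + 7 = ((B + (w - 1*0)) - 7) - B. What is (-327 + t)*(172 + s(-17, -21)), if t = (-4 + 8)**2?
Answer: -43851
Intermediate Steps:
s(w, B) = -14 + w (s(w, B) = -7 + (((B + (w - 1*0)) - 7) - B) = -7 + (((B + (w + 0)) - 7) - B) = -7 + (((B + w) - 7) - B) = -7 + ((-7 + B + w) - B) = -7 + (-7 + w) = -14 + w)
t = 16 (t = 4**2 = 16)
(-327 + t)*(172 + s(-17, -21)) = (-327 + 16)*(172 + (-14 - 17)) = -311*(172 - 31) = -311*141 = -43851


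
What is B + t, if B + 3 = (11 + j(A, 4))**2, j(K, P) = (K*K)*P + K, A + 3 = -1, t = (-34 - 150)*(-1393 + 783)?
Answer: 117278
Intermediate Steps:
t = 112240 (t = -184*(-610) = 112240)
A = -4 (A = -3 - 1 = -4)
j(K, P) = K + P*K**2 (j(K, P) = K**2*P + K = P*K**2 + K = K + P*K**2)
B = 5038 (B = -3 + (11 - 4*(1 - 4*4))**2 = -3 + (11 - 4*(1 - 16))**2 = -3 + (11 - 4*(-15))**2 = -3 + (11 + 60)**2 = -3 + 71**2 = -3 + 5041 = 5038)
B + t = 5038 + 112240 = 117278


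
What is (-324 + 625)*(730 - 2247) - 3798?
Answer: -460415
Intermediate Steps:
(-324 + 625)*(730 - 2247) - 3798 = 301*(-1517) - 3798 = -456617 - 3798 = -460415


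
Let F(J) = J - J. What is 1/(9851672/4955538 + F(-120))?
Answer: 2477769/4925836 ≈ 0.50301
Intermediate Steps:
F(J) = 0
1/(9851672/4955538 + F(-120)) = 1/(9851672/4955538 + 0) = 1/(9851672*(1/4955538) + 0) = 1/(4925836/2477769 + 0) = 1/(4925836/2477769) = 2477769/4925836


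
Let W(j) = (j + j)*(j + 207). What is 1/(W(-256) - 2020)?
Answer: 1/23068 ≈ 4.3350e-5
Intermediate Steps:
W(j) = 2*j*(207 + j) (W(j) = (2*j)*(207 + j) = 2*j*(207 + j))
1/(W(-256) - 2020) = 1/(2*(-256)*(207 - 256) - 2020) = 1/(2*(-256)*(-49) - 2020) = 1/(25088 - 2020) = 1/23068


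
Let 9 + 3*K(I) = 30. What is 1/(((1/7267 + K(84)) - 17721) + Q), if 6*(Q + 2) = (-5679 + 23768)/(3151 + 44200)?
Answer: -2064598302/36576291781363 ≈ -5.6446e-5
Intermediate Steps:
K(I) = 7 (K(I) = -3 + (⅓)*30 = -3 + 10 = 7)
Q = -550123/284106 (Q = -2 + ((-5679 + 23768)/(3151 + 44200))/6 = -2 + (18089/47351)/6 = -2 + (18089*(1/47351))/6 = -2 + (⅙)*(18089/47351) = -2 + 18089/284106 = -550123/284106 ≈ -1.9363)
1/(((1/7267 + K(84)) - 17721) + Q) = 1/(((1/7267 + 7) - 17721) - 550123/284106) = 1/((50870/7267 - 17721) - 550123/284106) = 1/(-128727637/7267 - 550123/284106) = 1/(-36576291781363/2064598302) = -2064598302/36576291781363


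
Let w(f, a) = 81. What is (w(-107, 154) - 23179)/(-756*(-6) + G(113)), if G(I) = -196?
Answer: -11549/2170 ≈ -5.3221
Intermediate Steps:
(w(-107, 154) - 23179)/(-756*(-6) + G(113)) = (81 - 23179)/(-756*(-6) - 196) = -23098/(4536 - 196) = -23098/4340 = -23098*1/4340 = -11549/2170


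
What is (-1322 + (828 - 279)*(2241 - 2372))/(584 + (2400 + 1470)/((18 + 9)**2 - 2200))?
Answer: -107737511/855194 ≈ -125.98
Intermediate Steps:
(-1322 + (828 - 279)*(2241 - 2372))/(584 + (2400 + 1470)/((18 + 9)**2 - 2200)) = (-1322 + 549*(-131))/(584 + 3870/(27**2 - 2200)) = (-1322 - 71919)/(584 + 3870/(729 - 2200)) = -73241/(584 + 3870/(-1471)) = -73241/(584 + 3870*(-1/1471)) = -73241/(584 - 3870/1471) = -73241/855194/1471 = -73241*1471/855194 = -107737511/855194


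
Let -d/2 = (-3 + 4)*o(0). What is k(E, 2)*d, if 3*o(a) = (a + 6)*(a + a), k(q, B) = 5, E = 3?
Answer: 0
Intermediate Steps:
o(a) = 2*a*(6 + a)/3 (o(a) = ((a + 6)*(a + a))/3 = ((6 + a)*(2*a))/3 = (2*a*(6 + a))/3 = 2*a*(6 + a)/3)
d = 0 (d = -2*(-3 + 4)*(⅔)*0*(6 + 0) = -2*(⅔)*0*6 = -2*0 = 0)
k(E, 2)*d = 5*0 = 0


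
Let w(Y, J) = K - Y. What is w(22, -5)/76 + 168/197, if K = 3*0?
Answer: 4217/7486 ≈ 0.56332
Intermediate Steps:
K = 0
w(Y, J) = -Y (w(Y, J) = 0 - Y = -Y)
w(22, -5)/76 + 168/197 = -1*22/76 + 168/197 = -22*1/76 + 168*(1/197) = -11/38 + 168/197 = 4217/7486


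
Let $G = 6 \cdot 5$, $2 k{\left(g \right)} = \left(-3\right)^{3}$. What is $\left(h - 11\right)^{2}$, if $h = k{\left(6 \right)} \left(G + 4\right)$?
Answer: $220900$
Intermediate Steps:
$k{\left(g \right)} = - \frac{27}{2}$ ($k{\left(g \right)} = \frac{\left(-3\right)^{3}}{2} = \frac{1}{2} \left(-27\right) = - \frac{27}{2}$)
$G = 30$
$h = -459$ ($h = - \frac{27 \left(30 + 4\right)}{2} = \left(- \frac{27}{2}\right) 34 = -459$)
$\left(h - 11\right)^{2} = \left(-459 - 11\right)^{2} = \left(-470\right)^{2} = 220900$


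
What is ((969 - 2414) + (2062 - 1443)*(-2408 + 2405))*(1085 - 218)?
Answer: -2862834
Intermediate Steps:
((969 - 2414) + (2062 - 1443)*(-2408 + 2405))*(1085 - 218) = (-1445 + 619*(-3))*867 = (-1445 - 1857)*867 = -3302*867 = -2862834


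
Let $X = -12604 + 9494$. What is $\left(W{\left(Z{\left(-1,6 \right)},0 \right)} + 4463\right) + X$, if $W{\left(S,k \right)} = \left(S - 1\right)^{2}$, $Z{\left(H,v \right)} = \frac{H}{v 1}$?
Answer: $\frac{48757}{36} \approx 1354.4$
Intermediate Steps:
$Z{\left(H,v \right)} = \frac{H}{v}$
$X = -3110$
$W{\left(S,k \right)} = \left(-1 + S\right)^{2}$
$\left(W{\left(Z{\left(-1,6 \right)},0 \right)} + 4463\right) + X = \left(\left(-1 - \frac{1}{6}\right)^{2} + 4463\right) - 3110 = \left(\left(- \frac{7}{6}\right)^{2} + 4463\right) - 3110 = \left(\frac{49}{36} + 4463\right) - 3110 = \frac{160717}{36} - 3110 = \frac{48757}{36}$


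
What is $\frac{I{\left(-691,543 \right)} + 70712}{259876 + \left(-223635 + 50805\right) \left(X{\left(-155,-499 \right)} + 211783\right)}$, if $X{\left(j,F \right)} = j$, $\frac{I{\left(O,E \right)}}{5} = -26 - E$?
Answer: $- \frac{67867}{36575407364} \approx -1.8555 \cdot 10^{-6}$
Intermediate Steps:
$I{\left(O,E \right)} = -130 - 5 E$ ($I{\left(O,E \right)} = 5 \left(-26 - E\right) = -130 - 5 E$)
$\frac{I{\left(-691,543 \right)} + 70712}{259876 + \left(-223635 + 50805\right) \left(X{\left(-155,-499 \right)} + 211783\right)} = \frac{\left(-130 - 2715\right) + 70712}{259876 + \left(-223635 + 50805\right) \left(-155 + 211783\right)} = \frac{\left(-130 - 2715\right) + 70712}{259876 - 36575667240} = \frac{-2845 + 70712}{259876 - 36575667240} = \frac{67867}{-36575407364} = 67867 \left(- \frac{1}{36575407364}\right) = - \frac{67867}{36575407364}$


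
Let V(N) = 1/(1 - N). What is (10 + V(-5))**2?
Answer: 3721/36 ≈ 103.36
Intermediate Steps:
(10 + V(-5))**2 = (10 - 1/(-1 - 5))**2 = (10 - 1/(-6))**2 = (10 - 1*(-1/6))**2 = (10 + 1/6)**2 = (61/6)**2 = 3721/36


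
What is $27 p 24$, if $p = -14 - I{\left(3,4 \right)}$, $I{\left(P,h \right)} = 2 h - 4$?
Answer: $-11664$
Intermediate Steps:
$I{\left(P,h \right)} = -4 + 2 h$ ($I{\left(P,h \right)} = 2 h - 4 = -4 + 2 h$)
$p = -18$ ($p = -14 - \left(-4 + 2 \cdot 4\right) = -14 - \left(-4 + 8\right) = -14 - 4 = -18$)
$27 p 24 = 27 \left(-18\right) 24 = \left(-486\right) 24 = -11664$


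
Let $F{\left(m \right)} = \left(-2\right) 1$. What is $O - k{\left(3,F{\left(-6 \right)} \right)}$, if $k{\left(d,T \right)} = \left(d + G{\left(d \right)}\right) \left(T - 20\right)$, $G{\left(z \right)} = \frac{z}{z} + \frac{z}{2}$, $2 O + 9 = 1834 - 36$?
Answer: $\frac{2031}{2} \approx 1015.5$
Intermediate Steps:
$F{\left(m \right)} = -2$
$O = \frac{1789}{2}$ ($O = - \frac{9}{2} + \frac{1834 - 36}{2} = - \frac{9}{2} + \frac{1}{2} \cdot 1798 = - \frac{9}{2} + 899 = \frac{1789}{2} \approx 894.5$)
$G{\left(z \right)} = 1 + \frac{z}{2}$ ($G{\left(z \right)} = 1 + z \frac{1}{2} = 1 + \frac{z}{2}$)
$k{\left(d,T \right)} = \left(1 + \frac{3 d}{2}\right) \left(-20 + T\right)$ ($k{\left(d,T \right)} = \left(d + \left(1 + \frac{d}{2}\right)\right) \left(T - 20\right) = \left(1 + \frac{3 d}{2}\right) \left(-20 + T\right)$)
$O - k{\left(3,F{\left(-6 \right)} \right)} = \frac{1789}{2} - \left(-20 - 2 - 90 + \frac{3}{2} \left(-2\right) 3\right) = \frac{1789}{2} - \left(-20 - 2 - 90 - 9\right) = \frac{1789}{2} - -121 = \frac{1789}{2} + 121 = \frac{2031}{2}$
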